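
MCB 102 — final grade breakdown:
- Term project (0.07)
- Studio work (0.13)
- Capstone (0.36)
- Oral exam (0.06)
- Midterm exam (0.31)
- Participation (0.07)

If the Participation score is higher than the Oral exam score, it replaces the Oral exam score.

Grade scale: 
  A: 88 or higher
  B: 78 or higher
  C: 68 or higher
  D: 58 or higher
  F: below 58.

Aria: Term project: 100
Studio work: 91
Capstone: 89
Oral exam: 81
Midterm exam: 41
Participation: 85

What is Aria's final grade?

C

Participation (85) > Oral exam (81), so Oral exam counts as 85.
Weighted total:
  Term project 100 × 0.07 = 7
  Studio work 91 × 0.13 = 11.83
  Capstone 89 × 0.36 = 32.04
  Oral exam 85 × 0.06 = 5.1
  Midterm exam 41 × 0.31 = 12.71
  Participation 85 × 0.07 = 5.95
Sum = 74.63
74.63 is ≥ 68 and < 78 → C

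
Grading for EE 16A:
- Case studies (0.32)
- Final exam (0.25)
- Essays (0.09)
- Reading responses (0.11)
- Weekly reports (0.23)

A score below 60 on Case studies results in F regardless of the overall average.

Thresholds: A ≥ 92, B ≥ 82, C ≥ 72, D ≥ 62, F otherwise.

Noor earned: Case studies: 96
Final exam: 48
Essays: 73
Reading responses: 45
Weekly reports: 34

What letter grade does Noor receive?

D

Case studies score 96 ≥ 60: minimum met.
Weighted total:
  Case studies 96 × 0.32 = 30.72
  Final exam 48 × 0.25 = 12
  Essays 73 × 0.09 = 6.57
  Reading responses 45 × 0.11 = 4.95
  Weekly reports 34 × 0.23 = 7.82
Sum = 62.06
62.06 is ≥ 62 and < 72 → D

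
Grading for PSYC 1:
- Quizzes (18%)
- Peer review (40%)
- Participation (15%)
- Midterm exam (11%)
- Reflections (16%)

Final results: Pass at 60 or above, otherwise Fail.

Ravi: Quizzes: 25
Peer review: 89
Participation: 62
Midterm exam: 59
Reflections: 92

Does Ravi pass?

Pass

Weighted total:
  Quizzes 25 × 0.18 = 4.5
  Peer review 89 × 0.4 = 35.6
  Participation 62 × 0.15 = 9.3
  Midterm exam 59 × 0.11 = 6.49
  Reflections 92 × 0.16 = 14.72
Sum = 70.61
70.61 ≥ 60 → Pass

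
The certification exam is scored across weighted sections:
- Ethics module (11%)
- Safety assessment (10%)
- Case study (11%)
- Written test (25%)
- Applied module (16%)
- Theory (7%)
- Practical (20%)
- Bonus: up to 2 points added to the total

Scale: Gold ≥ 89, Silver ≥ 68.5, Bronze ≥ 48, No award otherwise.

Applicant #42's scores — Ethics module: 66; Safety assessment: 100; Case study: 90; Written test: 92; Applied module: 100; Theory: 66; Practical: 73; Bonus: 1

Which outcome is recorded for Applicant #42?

Weighted total:
  Ethics module 66 × 0.11 = 7.26
  Safety assessment 100 × 0.1 = 10
  Case study 90 × 0.11 = 9.9
  Written test 92 × 0.25 = 23
  Applied module 100 × 0.16 = 16
  Theory 66 × 0.07 = 4.62
  Practical 73 × 0.2 = 14.6
Sum = 85.38
Bonus: 85.38 + 1 = 86.38
86.38 is ≥ 68.5 and < 89 → Silver

Silver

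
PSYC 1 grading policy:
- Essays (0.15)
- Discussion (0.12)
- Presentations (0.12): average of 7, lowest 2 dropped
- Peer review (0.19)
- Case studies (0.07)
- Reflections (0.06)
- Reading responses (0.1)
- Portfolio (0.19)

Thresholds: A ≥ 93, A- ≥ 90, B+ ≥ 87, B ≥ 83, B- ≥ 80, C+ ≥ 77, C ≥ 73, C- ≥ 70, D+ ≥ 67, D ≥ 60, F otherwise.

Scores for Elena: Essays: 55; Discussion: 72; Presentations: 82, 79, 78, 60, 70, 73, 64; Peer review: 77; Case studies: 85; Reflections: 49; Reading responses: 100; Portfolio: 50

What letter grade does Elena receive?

D+

Presentations: drop 60, 64 → average of remaining 5 = 382/5 = 76.4
Weighted total:
  Essays 55 × 0.15 = 8.25
  Discussion 72 × 0.12 = 8.64
  Presentations 76.4 × 0.12 = 9.168
  Peer review 77 × 0.19 = 14.63
  Case studies 85 × 0.07 = 5.95
  Reflections 49 × 0.06 = 2.94
  Reading responses 100 × 0.1 = 10
  Portfolio 50 × 0.19 = 9.5
Sum = 69.078
69.078 is ≥ 67 and < 70 → D+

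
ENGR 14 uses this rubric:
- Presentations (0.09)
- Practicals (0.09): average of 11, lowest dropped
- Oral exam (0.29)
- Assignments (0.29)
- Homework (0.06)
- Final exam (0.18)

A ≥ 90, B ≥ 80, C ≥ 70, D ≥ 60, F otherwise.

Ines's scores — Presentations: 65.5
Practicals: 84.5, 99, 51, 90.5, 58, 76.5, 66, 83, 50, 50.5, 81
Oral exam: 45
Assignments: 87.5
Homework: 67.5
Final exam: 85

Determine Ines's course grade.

C

Practicals: drop 50 → average of remaining 10 = 740/10 = 74
Weighted total:
  Presentations 65.5 × 0.09 = 5.895
  Practicals 74 × 0.09 = 6.66
  Oral exam 45 × 0.29 = 13.05
  Assignments 87.5 × 0.29 = 25.375
  Homework 67.5 × 0.06 = 4.05
  Final exam 85 × 0.18 = 15.3
Sum = 70.33
70.33 is ≥ 70 and < 80 → C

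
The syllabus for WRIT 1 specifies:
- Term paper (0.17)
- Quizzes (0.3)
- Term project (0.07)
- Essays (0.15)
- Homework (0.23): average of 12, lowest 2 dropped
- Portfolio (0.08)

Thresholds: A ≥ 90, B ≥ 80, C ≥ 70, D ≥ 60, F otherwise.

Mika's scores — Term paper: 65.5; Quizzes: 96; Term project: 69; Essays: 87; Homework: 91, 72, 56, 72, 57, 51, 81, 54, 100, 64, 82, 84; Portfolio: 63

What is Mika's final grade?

B

Homework: drop 51, 54 → average of remaining 10 = 759/10 = 75.9
Weighted total:
  Term paper 65.5 × 0.17 = 11.135
  Quizzes 96 × 0.3 = 28.8
  Term project 69 × 0.07 = 4.83
  Essays 87 × 0.15 = 13.05
  Homework 75.9 × 0.23 = 17.457
  Portfolio 63 × 0.08 = 5.04
Sum = 80.312
80.312 is ≥ 80 and < 90 → B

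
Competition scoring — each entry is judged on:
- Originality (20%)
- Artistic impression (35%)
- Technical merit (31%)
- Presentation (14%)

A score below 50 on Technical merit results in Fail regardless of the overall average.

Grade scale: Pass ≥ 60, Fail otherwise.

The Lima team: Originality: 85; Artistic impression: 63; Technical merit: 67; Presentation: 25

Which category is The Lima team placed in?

Pass

Technical merit score 67 ≥ 50: minimum met.
Weighted total:
  Originality 85 × 0.2 = 17
  Artistic impression 63 × 0.35 = 22.05
  Technical merit 67 × 0.31 = 20.77
  Presentation 25 × 0.14 = 3.5
Sum = 63.32
63.32 ≥ 60 → Pass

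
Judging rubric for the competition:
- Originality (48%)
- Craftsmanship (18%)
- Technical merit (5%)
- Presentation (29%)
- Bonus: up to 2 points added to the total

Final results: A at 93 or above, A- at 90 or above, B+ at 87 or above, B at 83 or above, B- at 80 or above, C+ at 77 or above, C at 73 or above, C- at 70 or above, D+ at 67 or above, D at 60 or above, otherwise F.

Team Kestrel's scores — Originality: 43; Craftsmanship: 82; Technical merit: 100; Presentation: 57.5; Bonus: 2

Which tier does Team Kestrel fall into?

Weighted total:
  Originality 43 × 0.48 = 20.64
  Craftsmanship 82 × 0.18 = 14.76
  Technical merit 100 × 0.05 = 5
  Presentation 57.5 × 0.29 = 16.675
Sum = 57.075
Bonus: 57.075 + 2 = 59.075
59.075 < 60 → F

F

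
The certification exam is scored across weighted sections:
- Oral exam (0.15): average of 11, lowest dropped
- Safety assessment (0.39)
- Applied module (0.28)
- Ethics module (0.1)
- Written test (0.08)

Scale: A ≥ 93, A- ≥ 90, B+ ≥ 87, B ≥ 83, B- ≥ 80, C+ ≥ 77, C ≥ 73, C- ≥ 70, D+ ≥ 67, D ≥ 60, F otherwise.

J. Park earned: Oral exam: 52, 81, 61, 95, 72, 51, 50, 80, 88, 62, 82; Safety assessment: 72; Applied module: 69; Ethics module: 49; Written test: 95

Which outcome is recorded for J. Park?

Oral exam: drop 50 → average of remaining 10 = 724/10 = 72.4
Weighted total:
  Oral exam 72.4 × 0.15 = 10.86
  Safety assessment 72 × 0.39 = 28.08
  Applied module 69 × 0.28 = 19.32
  Ethics module 49 × 0.1 = 4.9
  Written test 95 × 0.08 = 7.6
Sum = 70.76
70.76 is ≥ 70 and < 73 → C-

C-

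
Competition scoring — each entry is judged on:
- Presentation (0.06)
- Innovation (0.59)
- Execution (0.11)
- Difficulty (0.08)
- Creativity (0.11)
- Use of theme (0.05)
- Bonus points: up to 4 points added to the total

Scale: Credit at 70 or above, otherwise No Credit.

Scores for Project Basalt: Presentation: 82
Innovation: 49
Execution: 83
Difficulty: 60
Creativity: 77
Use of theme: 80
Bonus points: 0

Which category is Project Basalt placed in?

No Credit

Weighted total:
  Presentation 82 × 0.06 = 4.92
  Innovation 49 × 0.59 = 28.91
  Execution 83 × 0.11 = 9.13
  Difficulty 60 × 0.08 = 4.8
  Creativity 77 × 0.11 = 8.47
  Use of theme 80 × 0.05 = 4
Sum = 60.23
Bonus points: 60.23 + 0 = 60.23
60.23 < 70 → No Credit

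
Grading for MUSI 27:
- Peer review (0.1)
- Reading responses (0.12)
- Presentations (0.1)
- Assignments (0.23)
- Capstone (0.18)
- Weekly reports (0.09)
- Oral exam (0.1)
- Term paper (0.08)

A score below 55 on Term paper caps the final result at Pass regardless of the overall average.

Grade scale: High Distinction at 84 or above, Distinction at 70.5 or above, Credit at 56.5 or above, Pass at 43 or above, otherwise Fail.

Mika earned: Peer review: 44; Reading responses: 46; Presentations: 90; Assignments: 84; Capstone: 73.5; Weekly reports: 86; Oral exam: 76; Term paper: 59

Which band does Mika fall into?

Distinction

Term paper score 59 ≥ 55: minimum met.
Weighted total:
  Peer review 44 × 0.1 = 4.4
  Reading responses 46 × 0.12 = 5.52
  Presentations 90 × 0.1 = 9
  Assignments 84 × 0.23 = 19.32
  Capstone 73.5 × 0.18 = 13.23
  Weekly reports 86 × 0.09 = 7.74
  Oral exam 76 × 0.1 = 7.6
  Term paper 59 × 0.08 = 4.72
Sum = 71.53
71.53 is ≥ 70.5 and < 84 → Distinction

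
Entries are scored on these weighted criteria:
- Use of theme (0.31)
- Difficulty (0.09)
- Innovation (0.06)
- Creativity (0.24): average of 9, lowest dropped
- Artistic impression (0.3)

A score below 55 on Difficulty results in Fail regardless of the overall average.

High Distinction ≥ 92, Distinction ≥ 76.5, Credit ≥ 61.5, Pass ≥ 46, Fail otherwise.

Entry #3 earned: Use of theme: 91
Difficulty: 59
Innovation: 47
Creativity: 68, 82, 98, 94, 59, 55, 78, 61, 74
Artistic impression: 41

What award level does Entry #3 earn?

Creativity: drop 55 → average of remaining 8 = 614/8 = 76.75
Difficulty score 59 ≥ 55: minimum met.
Weighted total:
  Use of theme 91 × 0.31 = 28.21
  Difficulty 59 × 0.09 = 5.31
  Innovation 47 × 0.06 = 2.82
  Creativity 76.75 × 0.24 = 18.42
  Artistic impression 41 × 0.3 = 12.3
Sum = 67.06
67.06 is ≥ 61.5 and < 76.5 → Credit

Credit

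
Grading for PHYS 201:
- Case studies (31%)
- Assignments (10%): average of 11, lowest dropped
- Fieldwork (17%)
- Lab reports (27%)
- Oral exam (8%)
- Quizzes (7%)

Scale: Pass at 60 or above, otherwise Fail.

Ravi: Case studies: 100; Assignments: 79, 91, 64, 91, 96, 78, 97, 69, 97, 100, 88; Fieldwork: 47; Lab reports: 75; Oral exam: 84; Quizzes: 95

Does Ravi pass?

Pass

Assignments: drop 64 → average of remaining 10 = 886/10 = 88.6
Weighted total:
  Case studies 100 × 0.31 = 31
  Assignments 88.6 × 0.1 = 8.86
  Fieldwork 47 × 0.17 = 7.99
  Lab reports 75 × 0.27 = 20.25
  Oral exam 84 × 0.08 = 6.72
  Quizzes 95 × 0.07 = 6.65
Sum = 81.47
81.47 ≥ 60 → Pass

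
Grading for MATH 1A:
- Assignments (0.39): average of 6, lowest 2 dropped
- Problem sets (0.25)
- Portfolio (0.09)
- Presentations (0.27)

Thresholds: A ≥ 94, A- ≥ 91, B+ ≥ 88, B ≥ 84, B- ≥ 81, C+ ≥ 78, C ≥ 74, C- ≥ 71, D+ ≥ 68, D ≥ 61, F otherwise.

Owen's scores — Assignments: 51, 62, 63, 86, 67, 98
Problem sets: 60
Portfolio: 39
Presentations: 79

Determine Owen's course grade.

D+

Assignments: drop 51, 62 → average of remaining 4 = 314/4 = 78.5
Weighted total:
  Assignments 78.5 × 0.39 = 30.615
  Problem sets 60 × 0.25 = 15
  Portfolio 39 × 0.09 = 3.51
  Presentations 79 × 0.27 = 21.33
Sum = 70.455
70.455 is ≥ 68 and < 71 → D+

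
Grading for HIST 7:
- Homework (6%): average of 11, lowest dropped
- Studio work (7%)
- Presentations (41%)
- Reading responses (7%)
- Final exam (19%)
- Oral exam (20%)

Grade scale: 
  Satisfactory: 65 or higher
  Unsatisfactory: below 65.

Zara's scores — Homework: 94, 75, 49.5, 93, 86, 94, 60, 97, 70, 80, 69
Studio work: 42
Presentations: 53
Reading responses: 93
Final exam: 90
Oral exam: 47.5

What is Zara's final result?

Homework: drop 49.5 → average of remaining 10 = 818/10 = 81.8
Weighted total:
  Homework 81.8 × 0.06 = 4.908
  Studio work 42 × 0.07 = 2.94
  Presentations 53 × 0.41 = 21.73
  Reading responses 93 × 0.07 = 6.51
  Final exam 90 × 0.19 = 17.1
  Oral exam 47.5 × 0.2 = 9.5
Sum = 62.688
62.688 < 65 → Unsatisfactory

Unsatisfactory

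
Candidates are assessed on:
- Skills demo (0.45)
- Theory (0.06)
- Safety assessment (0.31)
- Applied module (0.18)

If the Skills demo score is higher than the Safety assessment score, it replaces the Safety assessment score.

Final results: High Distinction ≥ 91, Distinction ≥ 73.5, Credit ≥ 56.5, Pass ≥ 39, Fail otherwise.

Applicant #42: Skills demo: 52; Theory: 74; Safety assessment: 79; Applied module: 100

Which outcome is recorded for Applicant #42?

Credit

Skills demo (52) ≤ Safety assessment (79), so Safety assessment stays at 79.
Weighted total:
  Skills demo 52 × 0.45 = 23.4
  Theory 74 × 0.06 = 4.44
  Safety assessment 79 × 0.31 = 24.49
  Applied module 100 × 0.18 = 18
Sum = 70.33
70.33 is ≥ 56.5 and < 73.5 → Credit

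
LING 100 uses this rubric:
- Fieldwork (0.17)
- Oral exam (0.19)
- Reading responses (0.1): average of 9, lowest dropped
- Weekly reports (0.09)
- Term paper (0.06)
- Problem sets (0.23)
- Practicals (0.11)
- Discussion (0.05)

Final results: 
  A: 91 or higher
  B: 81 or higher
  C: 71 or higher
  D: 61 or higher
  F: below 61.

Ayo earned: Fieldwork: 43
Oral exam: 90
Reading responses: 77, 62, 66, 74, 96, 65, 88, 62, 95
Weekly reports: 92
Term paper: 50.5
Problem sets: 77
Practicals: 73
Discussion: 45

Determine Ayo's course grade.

Reading responses: drop 62 → average of remaining 8 = 623/8 = 77.875
Weighted total:
  Fieldwork 43 × 0.17 = 7.31
  Oral exam 90 × 0.19 = 17.1
  Reading responses 77.875 × 0.1 = 7.7875
  Weekly reports 92 × 0.09 = 8.28
  Term paper 50.5 × 0.06 = 3.03
  Problem sets 77 × 0.23 = 17.71
  Practicals 73 × 0.11 = 8.03
  Discussion 45 × 0.05 = 2.25
Sum = 71.4975
71.4975 is ≥ 71 and < 81 → C

C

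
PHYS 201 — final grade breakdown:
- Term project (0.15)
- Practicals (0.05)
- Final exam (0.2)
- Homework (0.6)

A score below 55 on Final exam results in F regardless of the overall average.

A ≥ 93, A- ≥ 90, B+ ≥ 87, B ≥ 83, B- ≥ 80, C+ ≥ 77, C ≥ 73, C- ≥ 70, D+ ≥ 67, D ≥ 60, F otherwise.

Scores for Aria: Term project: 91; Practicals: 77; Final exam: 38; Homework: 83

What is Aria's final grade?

Final exam score 38 < 55: minimum not met.
Weighted total:
  Term project 91 × 0.15 = 13.65
  Practicals 77 × 0.05 = 3.85
  Final exam 38 × 0.2 = 7.6
  Homework 83 × 0.6 = 49.8
Sum = 74.9
Because the Final exam minimum was not met, the result is F.

F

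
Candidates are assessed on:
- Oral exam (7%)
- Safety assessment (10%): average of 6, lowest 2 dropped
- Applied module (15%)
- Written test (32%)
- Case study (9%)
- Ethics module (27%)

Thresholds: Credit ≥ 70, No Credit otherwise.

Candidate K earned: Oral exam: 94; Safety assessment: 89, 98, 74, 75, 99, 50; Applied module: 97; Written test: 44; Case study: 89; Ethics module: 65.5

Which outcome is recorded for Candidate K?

Safety assessment: drop 50, 74 → average of remaining 4 = 361/4 = 90.25
Weighted total:
  Oral exam 94 × 0.07 = 6.58
  Safety assessment 90.25 × 0.1 = 9.025
  Applied module 97 × 0.15 = 14.55
  Written test 44 × 0.32 = 14.08
  Case study 89 × 0.09 = 8.01
  Ethics module 65.5 × 0.27 = 17.685
Sum = 69.93
69.93 < 70 → No Credit

No Credit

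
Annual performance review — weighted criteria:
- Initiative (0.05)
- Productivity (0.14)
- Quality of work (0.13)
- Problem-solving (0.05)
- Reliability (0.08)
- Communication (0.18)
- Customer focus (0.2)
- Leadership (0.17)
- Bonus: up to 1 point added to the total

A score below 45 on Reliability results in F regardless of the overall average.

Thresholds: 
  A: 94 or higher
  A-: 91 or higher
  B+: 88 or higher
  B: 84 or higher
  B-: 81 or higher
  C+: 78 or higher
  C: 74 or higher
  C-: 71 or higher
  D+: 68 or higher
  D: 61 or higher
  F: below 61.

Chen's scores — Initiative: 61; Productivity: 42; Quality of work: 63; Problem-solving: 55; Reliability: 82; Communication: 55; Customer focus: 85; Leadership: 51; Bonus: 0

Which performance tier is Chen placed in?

D

Reliability score 82 ≥ 45: minimum met.
Weighted total:
  Initiative 61 × 0.05 = 3.05
  Productivity 42 × 0.14 = 5.88
  Quality of work 63 × 0.13 = 8.19
  Problem-solving 55 × 0.05 = 2.75
  Reliability 82 × 0.08 = 6.56
  Communication 55 × 0.18 = 9.9
  Customer focus 85 × 0.2 = 17
  Leadership 51 × 0.17 = 8.67
Sum = 62
Bonus: 62 + 0 = 62
62 is ≥ 61 and < 68 → D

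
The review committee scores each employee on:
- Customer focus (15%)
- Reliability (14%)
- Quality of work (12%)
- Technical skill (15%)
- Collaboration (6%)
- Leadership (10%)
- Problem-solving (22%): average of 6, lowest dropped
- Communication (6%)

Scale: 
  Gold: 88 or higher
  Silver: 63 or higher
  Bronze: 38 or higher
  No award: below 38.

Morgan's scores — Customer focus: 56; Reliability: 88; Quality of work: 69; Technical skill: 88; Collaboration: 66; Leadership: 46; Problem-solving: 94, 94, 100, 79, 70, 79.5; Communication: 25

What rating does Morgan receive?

Problem-solving: drop 70 → average of remaining 5 = 446.5/5 = 89.3
Weighted total:
  Customer focus 56 × 0.15 = 8.4
  Reliability 88 × 0.14 = 12.32
  Quality of work 69 × 0.12 = 8.28
  Technical skill 88 × 0.15 = 13.2
  Collaboration 66 × 0.06 = 3.96
  Leadership 46 × 0.1 = 4.6
  Problem-solving 89.3 × 0.22 = 19.646
  Communication 25 × 0.06 = 1.5
Sum = 71.906
71.906 is ≥ 63 and < 88 → Silver

Silver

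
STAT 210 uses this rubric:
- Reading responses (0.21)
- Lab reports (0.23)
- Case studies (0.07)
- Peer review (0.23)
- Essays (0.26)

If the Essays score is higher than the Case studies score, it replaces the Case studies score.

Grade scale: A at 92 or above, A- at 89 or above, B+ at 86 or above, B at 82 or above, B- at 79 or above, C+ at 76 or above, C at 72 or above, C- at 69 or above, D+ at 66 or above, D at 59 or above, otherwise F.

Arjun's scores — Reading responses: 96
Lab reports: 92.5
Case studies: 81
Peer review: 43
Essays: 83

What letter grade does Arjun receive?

C+

Essays (83) > Case studies (81), so Case studies counts as 83.
Weighted total:
  Reading responses 96 × 0.21 = 20.16
  Lab reports 92.5 × 0.23 = 21.275
  Case studies 83 × 0.07 = 5.81
  Peer review 43 × 0.23 = 9.89
  Essays 83 × 0.26 = 21.58
Sum = 78.715
78.715 is ≥ 76 and < 79 → C+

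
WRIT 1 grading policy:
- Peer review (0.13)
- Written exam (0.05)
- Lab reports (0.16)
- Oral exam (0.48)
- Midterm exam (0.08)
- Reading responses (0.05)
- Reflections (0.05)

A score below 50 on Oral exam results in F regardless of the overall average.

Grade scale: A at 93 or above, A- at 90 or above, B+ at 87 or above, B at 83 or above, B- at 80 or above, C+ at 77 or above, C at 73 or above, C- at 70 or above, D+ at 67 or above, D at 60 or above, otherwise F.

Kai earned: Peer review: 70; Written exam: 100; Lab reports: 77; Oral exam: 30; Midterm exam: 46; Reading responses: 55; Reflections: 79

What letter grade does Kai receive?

F

Oral exam score 30 < 50: minimum not met.
Weighted total:
  Peer review 70 × 0.13 = 9.1
  Written exam 100 × 0.05 = 5
  Lab reports 77 × 0.16 = 12.32
  Oral exam 30 × 0.48 = 14.4
  Midterm exam 46 × 0.08 = 3.68
  Reading responses 55 × 0.05 = 2.75
  Reflections 79 × 0.05 = 3.95
Sum = 51.2
Because the Oral exam minimum was not met, the result is F.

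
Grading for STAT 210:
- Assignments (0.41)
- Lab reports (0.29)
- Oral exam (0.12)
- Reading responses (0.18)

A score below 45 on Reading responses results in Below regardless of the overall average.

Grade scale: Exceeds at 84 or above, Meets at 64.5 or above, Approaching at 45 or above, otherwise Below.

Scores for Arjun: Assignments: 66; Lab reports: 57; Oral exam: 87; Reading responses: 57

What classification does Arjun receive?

Reading responses score 57 ≥ 45: minimum met.
Weighted total:
  Assignments 66 × 0.41 = 27.06
  Lab reports 57 × 0.29 = 16.53
  Oral exam 87 × 0.12 = 10.44
  Reading responses 57 × 0.18 = 10.26
Sum = 64.29
64.29 is ≥ 45 and < 64.5 → Approaching

Approaching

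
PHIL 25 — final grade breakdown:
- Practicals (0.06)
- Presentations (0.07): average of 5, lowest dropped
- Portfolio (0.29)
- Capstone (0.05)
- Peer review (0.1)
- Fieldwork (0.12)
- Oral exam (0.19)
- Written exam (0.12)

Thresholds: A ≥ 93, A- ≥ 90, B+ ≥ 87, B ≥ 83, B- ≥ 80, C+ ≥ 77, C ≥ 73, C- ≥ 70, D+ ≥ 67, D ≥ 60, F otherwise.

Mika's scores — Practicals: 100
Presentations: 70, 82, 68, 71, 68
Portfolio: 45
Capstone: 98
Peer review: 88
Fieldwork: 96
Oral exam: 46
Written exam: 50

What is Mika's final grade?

D

Presentations: drop 68 → average of remaining 4 = 291/4 = 72.75
Weighted total:
  Practicals 100 × 0.06 = 6
  Presentations 72.75 × 0.07 = 5.0925
  Portfolio 45 × 0.29 = 13.05
  Capstone 98 × 0.05 = 4.9
  Peer review 88 × 0.1 = 8.8
  Fieldwork 96 × 0.12 = 11.52
  Oral exam 46 × 0.19 = 8.74
  Written exam 50 × 0.12 = 6
Sum = 64.1025
64.1025 is ≥ 60 and < 67 → D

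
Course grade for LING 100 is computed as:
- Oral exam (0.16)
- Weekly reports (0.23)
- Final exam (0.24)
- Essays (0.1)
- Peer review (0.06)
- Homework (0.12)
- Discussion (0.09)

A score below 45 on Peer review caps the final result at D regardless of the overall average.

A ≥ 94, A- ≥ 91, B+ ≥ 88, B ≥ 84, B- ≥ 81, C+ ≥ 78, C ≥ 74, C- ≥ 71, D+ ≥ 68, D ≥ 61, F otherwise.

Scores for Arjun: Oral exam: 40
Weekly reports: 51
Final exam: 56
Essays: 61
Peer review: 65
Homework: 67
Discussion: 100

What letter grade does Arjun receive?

Peer review score 65 ≥ 45: minimum met.
Weighted total:
  Oral exam 40 × 0.16 = 6.4
  Weekly reports 51 × 0.23 = 11.73
  Final exam 56 × 0.24 = 13.44
  Essays 61 × 0.1 = 6.1
  Peer review 65 × 0.06 = 3.9
  Homework 67 × 0.12 = 8.04
  Discussion 100 × 0.09 = 9
Sum = 58.61
58.61 < 61 → F

F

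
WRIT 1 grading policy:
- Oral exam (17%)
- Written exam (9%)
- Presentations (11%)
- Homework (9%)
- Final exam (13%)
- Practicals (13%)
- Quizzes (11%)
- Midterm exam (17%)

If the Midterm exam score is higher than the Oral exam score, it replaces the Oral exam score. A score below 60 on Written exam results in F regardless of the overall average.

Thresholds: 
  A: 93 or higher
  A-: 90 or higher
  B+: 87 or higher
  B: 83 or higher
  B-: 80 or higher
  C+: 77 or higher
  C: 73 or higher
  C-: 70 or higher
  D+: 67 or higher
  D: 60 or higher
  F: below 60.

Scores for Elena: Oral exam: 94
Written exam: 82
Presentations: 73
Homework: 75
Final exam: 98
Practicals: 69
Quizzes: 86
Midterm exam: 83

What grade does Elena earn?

B

Midterm exam (83) ≤ Oral exam (94), so Oral exam stays at 94.
Written exam score 82 ≥ 60: minimum met.
Weighted total:
  Oral exam 94 × 0.17 = 15.98
  Written exam 82 × 0.09 = 7.38
  Presentations 73 × 0.11 = 8.03
  Homework 75 × 0.09 = 6.75
  Final exam 98 × 0.13 = 12.74
  Practicals 69 × 0.13 = 8.97
  Quizzes 86 × 0.11 = 9.46
  Midterm exam 83 × 0.17 = 14.11
Sum = 83.42
83.42 is ≥ 83 and < 87 → B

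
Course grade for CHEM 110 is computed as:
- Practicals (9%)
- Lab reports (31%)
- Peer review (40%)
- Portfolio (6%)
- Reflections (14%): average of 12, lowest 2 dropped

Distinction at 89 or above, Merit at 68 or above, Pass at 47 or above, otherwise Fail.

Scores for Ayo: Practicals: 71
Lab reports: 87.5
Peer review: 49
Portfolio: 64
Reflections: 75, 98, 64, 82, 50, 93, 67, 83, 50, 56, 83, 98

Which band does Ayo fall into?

Reflections: drop 50, 50 → average of remaining 10 = 799/10 = 79.9
Weighted total:
  Practicals 71 × 0.09 = 6.39
  Lab reports 87.5 × 0.31 = 27.125
  Peer review 49 × 0.4 = 19.6
  Portfolio 64 × 0.06 = 3.84
  Reflections 79.9 × 0.14 = 11.186
Sum = 68.141
68.141 is ≥ 68 and < 89 → Merit

Merit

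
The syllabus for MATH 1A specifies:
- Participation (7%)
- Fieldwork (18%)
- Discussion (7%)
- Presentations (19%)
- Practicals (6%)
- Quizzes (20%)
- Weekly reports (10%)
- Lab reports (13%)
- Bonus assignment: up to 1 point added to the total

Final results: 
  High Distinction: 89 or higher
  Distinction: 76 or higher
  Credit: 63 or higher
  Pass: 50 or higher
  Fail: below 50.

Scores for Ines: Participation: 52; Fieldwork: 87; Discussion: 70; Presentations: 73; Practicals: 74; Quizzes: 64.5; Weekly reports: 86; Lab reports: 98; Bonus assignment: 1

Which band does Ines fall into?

Weighted total:
  Participation 52 × 0.07 = 3.64
  Fieldwork 87 × 0.18 = 15.66
  Discussion 70 × 0.07 = 4.9
  Presentations 73 × 0.19 = 13.87
  Practicals 74 × 0.06 = 4.44
  Quizzes 64.5 × 0.2 = 12.9
  Weekly reports 86 × 0.1 = 8.6
  Lab reports 98 × 0.13 = 12.74
Sum = 76.75
Bonus assignment: 76.75 + 1 = 77.75
77.75 is ≥ 76 and < 89 → Distinction

Distinction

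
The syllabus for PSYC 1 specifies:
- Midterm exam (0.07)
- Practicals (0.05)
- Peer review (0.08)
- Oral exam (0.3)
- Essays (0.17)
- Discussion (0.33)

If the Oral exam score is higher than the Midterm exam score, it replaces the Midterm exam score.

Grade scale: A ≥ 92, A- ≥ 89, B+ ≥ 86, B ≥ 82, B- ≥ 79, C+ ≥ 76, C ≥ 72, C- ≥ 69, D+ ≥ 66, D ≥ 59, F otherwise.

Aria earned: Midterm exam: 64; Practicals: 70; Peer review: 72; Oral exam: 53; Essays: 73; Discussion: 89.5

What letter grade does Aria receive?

Oral exam (53) ≤ Midterm exam (64), so Midterm exam stays at 64.
Weighted total:
  Midterm exam 64 × 0.07 = 4.48
  Practicals 70 × 0.05 = 3.5
  Peer review 72 × 0.08 = 5.76
  Oral exam 53 × 0.3 = 15.9
  Essays 73 × 0.17 = 12.41
  Discussion 89.5 × 0.33 = 29.535
Sum = 71.585
71.585 is ≥ 69 and < 72 → C-

C-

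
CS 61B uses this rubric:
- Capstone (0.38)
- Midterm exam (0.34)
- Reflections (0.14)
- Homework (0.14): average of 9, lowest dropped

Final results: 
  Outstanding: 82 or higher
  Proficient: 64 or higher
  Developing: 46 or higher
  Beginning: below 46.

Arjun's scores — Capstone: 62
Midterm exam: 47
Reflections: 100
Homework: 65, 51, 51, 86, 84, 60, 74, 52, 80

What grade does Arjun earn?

Developing

Homework: drop 51 → average of remaining 8 = 552/8 = 69
Weighted total:
  Capstone 62 × 0.38 = 23.56
  Midterm exam 47 × 0.34 = 15.98
  Reflections 100 × 0.14 = 14
  Homework 69 × 0.14 = 9.66
Sum = 63.2
63.2 is ≥ 46 and < 64 → Developing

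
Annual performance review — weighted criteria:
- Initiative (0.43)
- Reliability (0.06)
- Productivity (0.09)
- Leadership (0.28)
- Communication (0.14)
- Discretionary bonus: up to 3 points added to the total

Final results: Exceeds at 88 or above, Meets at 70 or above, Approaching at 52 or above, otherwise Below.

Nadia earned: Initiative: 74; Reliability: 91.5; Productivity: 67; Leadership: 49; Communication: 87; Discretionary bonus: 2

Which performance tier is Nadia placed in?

Meets

Weighted total:
  Initiative 74 × 0.43 = 31.82
  Reliability 91.5 × 0.06 = 5.49
  Productivity 67 × 0.09 = 6.03
  Leadership 49 × 0.28 = 13.72
  Communication 87 × 0.14 = 12.18
Sum = 69.24
Discretionary bonus: 69.24 + 2 = 71.24
71.24 is ≥ 70 and < 88 → Meets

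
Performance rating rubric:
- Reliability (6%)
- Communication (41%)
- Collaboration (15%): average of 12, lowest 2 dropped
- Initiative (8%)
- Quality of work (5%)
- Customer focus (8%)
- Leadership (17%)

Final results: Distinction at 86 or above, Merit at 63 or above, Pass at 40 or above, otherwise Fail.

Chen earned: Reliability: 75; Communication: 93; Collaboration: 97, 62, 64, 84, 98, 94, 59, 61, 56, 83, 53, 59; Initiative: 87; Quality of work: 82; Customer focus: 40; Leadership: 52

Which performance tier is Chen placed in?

Merit

Collaboration: drop 53, 56 → average of remaining 10 = 761/10 = 76.1
Weighted total:
  Reliability 75 × 0.06 = 4.5
  Communication 93 × 0.41 = 38.13
  Collaboration 76.1 × 0.15 = 11.415
  Initiative 87 × 0.08 = 6.96
  Quality of work 82 × 0.05 = 4.1
  Customer focus 40 × 0.08 = 3.2
  Leadership 52 × 0.17 = 8.84
Sum = 77.145
77.145 is ≥ 63 and < 86 → Merit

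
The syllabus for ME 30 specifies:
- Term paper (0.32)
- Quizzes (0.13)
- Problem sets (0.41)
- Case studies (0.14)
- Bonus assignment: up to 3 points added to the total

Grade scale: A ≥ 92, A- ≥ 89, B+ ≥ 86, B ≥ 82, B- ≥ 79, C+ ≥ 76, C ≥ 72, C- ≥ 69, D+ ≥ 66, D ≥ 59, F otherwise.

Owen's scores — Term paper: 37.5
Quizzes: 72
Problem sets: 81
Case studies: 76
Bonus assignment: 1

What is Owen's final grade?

D+

Weighted total:
  Term paper 37.5 × 0.32 = 12
  Quizzes 72 × 0.13 = 9.36
  Problem sets 81 × 0.41 = 33.21
  Case studies 76 × 0.14 = 10.64
Sum = 65.21
Bonus assignment: 65.21 + 1 = 66.21
66.21 is ≥ 66 and < 69 → D+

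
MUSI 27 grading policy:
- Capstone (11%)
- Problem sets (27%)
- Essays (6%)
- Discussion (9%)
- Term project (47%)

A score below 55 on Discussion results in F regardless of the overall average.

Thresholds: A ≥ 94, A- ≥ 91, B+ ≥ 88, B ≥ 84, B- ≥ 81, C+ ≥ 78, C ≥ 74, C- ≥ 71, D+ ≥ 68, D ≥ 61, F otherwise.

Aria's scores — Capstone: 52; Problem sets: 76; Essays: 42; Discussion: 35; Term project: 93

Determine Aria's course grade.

Discussion score 35 < 55: minimum not met.
Weighted total:
  Capstone 52 × 0.11 = 5.72
  Problem sets 76 × 0.27 = 20.52
  Essays 42 × 0.06 = 2.52
  Discussion 35 × 0.09 = 3.15
  Term project 93 × 0.47 = 43.71
Sum = 75.62
Because the Discussion minimum was not met, the result is F.

F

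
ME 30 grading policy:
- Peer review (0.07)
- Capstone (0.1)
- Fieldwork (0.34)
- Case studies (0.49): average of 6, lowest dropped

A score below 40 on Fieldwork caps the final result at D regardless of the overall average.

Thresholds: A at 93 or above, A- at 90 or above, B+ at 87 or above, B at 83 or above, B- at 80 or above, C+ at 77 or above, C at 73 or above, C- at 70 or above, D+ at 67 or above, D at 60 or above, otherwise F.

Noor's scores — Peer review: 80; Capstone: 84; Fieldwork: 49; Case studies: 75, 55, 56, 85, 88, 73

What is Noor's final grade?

D+

Case studies: drop 55 → average of remaining 5 = 377/5 = 75.4
Fieldwork score 49 ≥ 40: minimum met.
Weighted total:
  Peer review 80 × 0.07 = 5.6
  Capstone 84 × 0.1 = 8.4
  Fieldwork 49 × 0.34 = 16.66
  Case studies 75.4 × 0.49 = 36.946
Sum = 67.606
67.606 is ≥ 67 and < 70 → D+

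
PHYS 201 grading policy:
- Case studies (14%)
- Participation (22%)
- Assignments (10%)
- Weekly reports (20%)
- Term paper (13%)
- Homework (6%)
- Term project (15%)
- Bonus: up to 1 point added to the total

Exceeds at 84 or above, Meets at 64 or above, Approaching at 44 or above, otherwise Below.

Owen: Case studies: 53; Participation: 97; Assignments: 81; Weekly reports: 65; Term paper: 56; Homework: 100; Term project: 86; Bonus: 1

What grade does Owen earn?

Weighted total:
  Case studies 53 × 0.14 = 7.42
  Participation 97 × 0.22 = 21.34
  Assignments 81 × 0.1 = 8.1
  Weekly reports 65 × 0.2 = 13
  Term paper 56 × 0.13 = 7.28
  Homework 100 × 0.06 = 6
  Term project 86 × 0.15 = 12.9
Sum = 76.04
Bonus: 76.04 + 1 = 77.04
77.04 is ≥ 64 and < 84 → Meets

Meets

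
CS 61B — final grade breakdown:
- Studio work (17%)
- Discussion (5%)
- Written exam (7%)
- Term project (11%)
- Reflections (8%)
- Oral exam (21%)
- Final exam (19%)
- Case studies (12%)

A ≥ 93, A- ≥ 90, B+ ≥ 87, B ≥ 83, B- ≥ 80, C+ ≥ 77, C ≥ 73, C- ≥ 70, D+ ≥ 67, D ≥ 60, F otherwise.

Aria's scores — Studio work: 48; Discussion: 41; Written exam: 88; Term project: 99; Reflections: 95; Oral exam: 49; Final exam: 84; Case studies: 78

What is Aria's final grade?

C-

Weighted total:
  Studio work 48 × 0.17 = 8.16
  Discussion 41 × 0.05 = 2.05
  Written exam 88 × 0.07 = 6.16
  Term project 99 × 0.11 = 10.89
  Reflections 95 × 0.08 = 7.6
  Oral exam 49 × 0.21 = 10.29
  Final exam 84 × 0.19 = 15.96
  Case studies 78 × 0.12 = 9.36
Sum = 70.47
70.47 is ≥ 70 and < 73 → C-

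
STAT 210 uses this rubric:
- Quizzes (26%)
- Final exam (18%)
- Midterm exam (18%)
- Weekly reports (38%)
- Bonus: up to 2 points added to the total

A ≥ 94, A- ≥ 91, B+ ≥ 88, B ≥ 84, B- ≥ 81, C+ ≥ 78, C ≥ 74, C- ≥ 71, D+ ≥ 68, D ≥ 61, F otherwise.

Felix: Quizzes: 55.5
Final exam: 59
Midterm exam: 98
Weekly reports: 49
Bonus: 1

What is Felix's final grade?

Weighted total:
  Quizzes 55.5 × 0.26 = 14.43
  Final exam 59 × 0.18 = 10.62
  Midterm exam 98 × 0.18 = 17.64
  Weekly reports 49 × 0.38 = 18.62
Sum = 61.31
Bonus: 61.31 + 1 = 62.31
62.31 is ≥ 61 and < 68 → D

D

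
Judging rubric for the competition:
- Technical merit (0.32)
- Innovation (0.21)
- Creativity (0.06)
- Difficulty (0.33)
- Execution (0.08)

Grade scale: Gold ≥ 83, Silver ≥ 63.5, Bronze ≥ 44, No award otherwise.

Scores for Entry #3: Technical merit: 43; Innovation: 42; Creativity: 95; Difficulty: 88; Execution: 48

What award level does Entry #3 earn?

Bronze

Weighted total:
  Technical merit 43 × 0.32 = 13.76
  Innovation 42 × 0.21 = 8.82
  Creativity 95 × 0.06 = 5.7
  Difficulty 88 × 0.33 = 29.04
  Execution 48 × 0.08 = 3.84
Sum = 61.16
61.16 is ≥ 44 and < 63.5 → Bronze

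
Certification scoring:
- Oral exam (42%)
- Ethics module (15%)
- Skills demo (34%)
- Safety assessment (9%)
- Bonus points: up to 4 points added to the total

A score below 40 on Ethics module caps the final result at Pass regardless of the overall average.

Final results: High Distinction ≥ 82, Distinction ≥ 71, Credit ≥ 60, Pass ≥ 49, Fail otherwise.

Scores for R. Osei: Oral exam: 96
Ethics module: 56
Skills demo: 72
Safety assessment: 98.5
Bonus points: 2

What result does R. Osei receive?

High Distinction

Ethics module score 56 ≥ 40: minimum met.
Weighted total:
  Oral exam 96 × 0.42 = 40.32
  Ethics module 56 × 0.15 = 8.4
  Skills demo 72 × 0.34 = 24.48
  Safety assessment 98.5 × 0.09 = 8.865
Sum = 82.065
Bonus points: 82.065 + 2 = 84.065
84.065 ≥ 82 → High Distinction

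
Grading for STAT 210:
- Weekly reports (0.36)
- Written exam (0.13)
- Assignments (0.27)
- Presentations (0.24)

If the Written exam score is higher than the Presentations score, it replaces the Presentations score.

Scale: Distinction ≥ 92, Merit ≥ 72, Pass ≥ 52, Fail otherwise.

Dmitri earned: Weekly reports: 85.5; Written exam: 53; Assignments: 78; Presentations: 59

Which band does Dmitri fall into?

Merit

Written exam (53) ≤ Presentations (59), so Presentations stays at 59.
Weighted total:
  Weekly reports 85.5 × 0.36 = 30.78
  Written exam 53 × 0.13 = 6.89
  Assignments 78 × 0.27 = 21.06
  Presentations 59 × 0.24 = 14.16
Sum = 72.89
72.89 is ≥ 72 and < 92 → Merit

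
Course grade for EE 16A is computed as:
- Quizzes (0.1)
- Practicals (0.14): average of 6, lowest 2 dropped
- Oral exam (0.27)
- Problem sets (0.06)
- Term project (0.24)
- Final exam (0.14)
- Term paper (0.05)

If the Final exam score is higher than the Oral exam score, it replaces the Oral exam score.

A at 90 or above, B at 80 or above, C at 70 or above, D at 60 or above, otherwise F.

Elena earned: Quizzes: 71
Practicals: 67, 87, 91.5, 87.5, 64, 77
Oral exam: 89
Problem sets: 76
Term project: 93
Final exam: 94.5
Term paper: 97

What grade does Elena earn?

B

Practicals: drop 64, 67 → average of remaining 4 = 343/4 = 85.75
Final exam (94.5) > Oral exam (89), so Oral exam counts as 94.5.
Weighted total:
  Quizzes 71 × 0.1 = 7.1
  Practicals 85.75 × 0.14 = 12.005
  Oral exam 94.5 × 0.27 = 25.515
  Problem sets 76 × 0.06 = 4.56
  Term project 93 × 0.24 = 22.32
  Final exam 94.5 × 0.14 = 13.23
  Term paper 97 × 0.05 = 4.85
Sum = 89.58
89.58 is ≥ 80 and < 90 → B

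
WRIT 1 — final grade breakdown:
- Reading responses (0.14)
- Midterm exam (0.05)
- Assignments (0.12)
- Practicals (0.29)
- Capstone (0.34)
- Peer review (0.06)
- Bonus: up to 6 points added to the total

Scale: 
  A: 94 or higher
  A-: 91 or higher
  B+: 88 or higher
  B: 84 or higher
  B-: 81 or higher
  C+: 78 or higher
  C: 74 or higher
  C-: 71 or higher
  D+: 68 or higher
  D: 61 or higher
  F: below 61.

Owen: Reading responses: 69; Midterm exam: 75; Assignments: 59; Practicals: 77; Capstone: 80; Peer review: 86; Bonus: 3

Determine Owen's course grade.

C+

Weighted total:
  Reading responses 69 × 0.14 = 9.66
  Midterm exam 75 × 0.05 = 3.75
  Assignments 59 × 0.12 = 7.08
  Practicals 77 × 0.29 = 22.33
  Capstone 80 × 0.34 = 27.2
  Peer review 86 × 0.06 = 5.16
Sum = 75.18
Bonus: 75.18 + 3 = 78.18
78.18 is ≥ 78 and < 81 → C+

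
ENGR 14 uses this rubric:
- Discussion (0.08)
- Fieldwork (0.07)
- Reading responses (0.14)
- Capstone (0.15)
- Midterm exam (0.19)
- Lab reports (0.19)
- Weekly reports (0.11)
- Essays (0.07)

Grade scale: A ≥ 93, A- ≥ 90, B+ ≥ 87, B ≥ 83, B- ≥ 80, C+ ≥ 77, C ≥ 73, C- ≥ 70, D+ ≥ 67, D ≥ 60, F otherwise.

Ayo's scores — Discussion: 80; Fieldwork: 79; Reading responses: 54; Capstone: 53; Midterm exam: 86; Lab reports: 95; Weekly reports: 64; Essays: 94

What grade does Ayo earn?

Weighted total:
  Discussion 80 × 0.08 = 6.4
  Fieldwork 79 × 0.07 = 5.53
  Reading responses 54 × 0.14 = 7.56
  Capstone 53 × 0.15 = 7.95
  Midterm exam 86 × 0.19 = 16.34
  Lab reports 95 × 0.19 = 18.05
  Weekly reports 64 × 0.11 = 7.04
  Essays 94 × 0.07 = 6.58
Sum = 75.45
75.45 is ≥ 73 and < 77 → C

C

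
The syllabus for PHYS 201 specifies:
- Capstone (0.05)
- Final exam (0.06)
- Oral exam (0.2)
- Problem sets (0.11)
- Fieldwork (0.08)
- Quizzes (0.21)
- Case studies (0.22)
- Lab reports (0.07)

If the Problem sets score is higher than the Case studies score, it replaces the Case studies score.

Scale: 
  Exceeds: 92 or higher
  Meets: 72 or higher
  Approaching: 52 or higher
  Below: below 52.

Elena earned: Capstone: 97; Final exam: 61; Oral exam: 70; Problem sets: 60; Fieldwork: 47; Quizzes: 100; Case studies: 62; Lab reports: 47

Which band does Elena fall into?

Approaching

Problem sets (60) ≤ Case studies (62), so Case studies stays at 62.
Weighted total:
  Capstone 97 × 0.05 = 4.85
  Final exam 61 × 0.06 = 3.66
  Oral exam 70 × 0.2 = 14
  Problem sets 60 × 0.11 = 6.6
  Fieldwork 47 × 0.08 = 3.76
  Quizzes 100 × 0.21 = 21
  Case studies 62 × 0.22 = 13.64
  Lab reports 47 × 0.07 = 3.29
Sum = 70.8
70.8 is ≥ 52 and < 72 → Approaching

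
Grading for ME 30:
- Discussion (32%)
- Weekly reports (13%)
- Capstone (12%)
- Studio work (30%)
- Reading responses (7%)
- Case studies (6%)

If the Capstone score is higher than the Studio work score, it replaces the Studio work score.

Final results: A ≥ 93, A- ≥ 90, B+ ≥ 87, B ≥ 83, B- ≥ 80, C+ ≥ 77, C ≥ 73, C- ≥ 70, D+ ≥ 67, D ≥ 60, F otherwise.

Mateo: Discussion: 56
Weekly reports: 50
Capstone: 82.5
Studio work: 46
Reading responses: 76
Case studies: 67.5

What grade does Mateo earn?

Capstone (82.5) > Studio work (46), so Studio work counts as 82.5.
Weighted total:
  Discussion 56 × 0.32 = 17.92
  Weekly reports 50 × 0.13 = 6.5
  Capstone 82.5 × 0.12 = 9.9
  Studio work 82.5 × 0.3 = 24.75
  Reading responses 76 × 0.07 = 5.32
  Case studies 67.5 × 0.06 = 4.05
Sum = 68.44
68.44 is ≥ 67 and < 70 → D+

D+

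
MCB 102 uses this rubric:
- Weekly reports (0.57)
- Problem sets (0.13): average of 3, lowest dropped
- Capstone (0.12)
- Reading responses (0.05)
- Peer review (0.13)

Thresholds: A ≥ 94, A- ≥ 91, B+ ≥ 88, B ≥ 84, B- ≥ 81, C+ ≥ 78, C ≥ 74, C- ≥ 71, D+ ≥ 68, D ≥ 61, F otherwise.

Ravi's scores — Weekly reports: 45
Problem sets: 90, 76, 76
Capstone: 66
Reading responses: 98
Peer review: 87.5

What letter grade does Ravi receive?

F

Problem sets: drop 76 → average of remaining 2 = 166/2 = 83
Weighted total:
  Weekly reports 45 × 0.57 = 25.65
  Problem sets 83 × 0.13 = 10.79
  Capstone 66 × 0.12 = 7.92
  Reading responses 98 × 0.05 = 4.9
  Peer review 87.5 × 0.13 = 11.375
Sum = 60.635
60.635 < 61 → F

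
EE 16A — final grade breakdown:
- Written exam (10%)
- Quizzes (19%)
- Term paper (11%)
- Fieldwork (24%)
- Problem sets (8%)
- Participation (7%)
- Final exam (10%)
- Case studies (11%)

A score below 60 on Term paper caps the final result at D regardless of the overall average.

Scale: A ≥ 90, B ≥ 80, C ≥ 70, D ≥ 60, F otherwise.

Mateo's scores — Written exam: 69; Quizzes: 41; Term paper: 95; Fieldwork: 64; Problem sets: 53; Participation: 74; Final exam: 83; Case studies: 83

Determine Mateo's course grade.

D

Term paper score 95 ≥ 60: minimum met.
Weighted total:
  Written exam 69 × 0.1 = 6.9
  Quizzes 41 × 0.19 = 7.79
  Term paper 95 × 0.11 = 10.45
  Fieldwork 64 × 0.24 = 15.36
  Problem sets 53 × 0.08 = 4.24
  Participation 74 × 0.07 = 5.18
  Final exam 83 × 0.1 = 8.3
  Case studies 83 × 0.11 = 9.13
Sum = 67.35
67.35 is ≥ 60 and < 70 → D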